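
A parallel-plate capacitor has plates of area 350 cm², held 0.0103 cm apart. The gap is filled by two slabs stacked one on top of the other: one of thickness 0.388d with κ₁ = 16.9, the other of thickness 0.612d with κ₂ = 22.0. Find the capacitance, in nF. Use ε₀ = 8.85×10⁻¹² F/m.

A = 350 cm² = 3.50×10⁻² m².
Stacked slabs ⇒ two capacitors in series, each with the full plate area.
C₁ = κ₁ε₀A/d₁ = 16.9 × 8.85×10⁻¹² × 3.50×10⁻² / 4.00×10⁻⁵ = 1.31×10⁻⁷ F.
C₂ = κ₂ε₀A/d₂ = 22.0 × 8.85×10⁻¹² × 3.50×10⁻² / 6.30×10⁻⁵ = 1.08×10⁻⁷ F.
C = (1/C₁ + 1/C₂)⁻¹ = 5.92×10⁻⁸ F.

59.2 nF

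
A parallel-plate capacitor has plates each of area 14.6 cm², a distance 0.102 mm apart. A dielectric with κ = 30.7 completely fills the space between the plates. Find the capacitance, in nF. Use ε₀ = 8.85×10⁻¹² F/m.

A = 14.6 cm² = 1.46×10⁻³ m².
C = κε₀A/d = 30.7 × 8.85×10⁻¹² × 1.46×10⁻³ / 1.02×10⁻⁴ = 3.89×10⁻⁹ F.

C ≈ 3.89 nF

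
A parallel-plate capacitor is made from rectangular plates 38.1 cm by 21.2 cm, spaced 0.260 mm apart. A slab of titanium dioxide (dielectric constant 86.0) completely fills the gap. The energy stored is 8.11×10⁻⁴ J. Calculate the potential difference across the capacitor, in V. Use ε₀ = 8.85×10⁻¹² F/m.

A = 38.1 × 21.2 cm² = 8.08×10⁻² m².
C = κε₀A/d = 86.0 × 8.85×10⁻¹² × 8.08×10⁻² / 2.60×10⁻⁴ = 2.36×10⁻⁷ F.
V = √(2U/C) = √(2 × 8.11×10⁻⁴ / 2.36×10⁻⁷) = 82.8 V.

V ≈ 82.8 V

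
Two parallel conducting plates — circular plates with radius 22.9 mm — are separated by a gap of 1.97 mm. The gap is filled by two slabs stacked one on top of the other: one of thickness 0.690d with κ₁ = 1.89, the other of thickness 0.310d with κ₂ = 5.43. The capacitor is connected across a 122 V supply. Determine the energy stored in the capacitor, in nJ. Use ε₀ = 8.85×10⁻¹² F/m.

A = π(22.9 mm)² = 1.65×10⁻³ m².
Stacked slabs ⇒ two capacitors in series, each with the full plate area.
C₁ = κ₁ε₀A/d₁ = 1.89 × 8.85×10⁻¹² × 1.65×10⁻³ / 1.36×10⁻³ = 2.03×10⁻¹¹ F.
C₂ = κ₂ε₀A/d₂ = 5.43 × 8.85×10⁻¹² × 1.65×10⁻³ / 6.11×10⁻⁴ = 1.30×10⁻¹⁰ F.
C = (1/C₁ + 1/C₂)⁻¹ = 1.75×10⁻¹¹ F.
U = ½CV² = ½ × 1.75×10⁻¹¹ × (122)² = 1.30×10⁻⁷ J.

130 nJ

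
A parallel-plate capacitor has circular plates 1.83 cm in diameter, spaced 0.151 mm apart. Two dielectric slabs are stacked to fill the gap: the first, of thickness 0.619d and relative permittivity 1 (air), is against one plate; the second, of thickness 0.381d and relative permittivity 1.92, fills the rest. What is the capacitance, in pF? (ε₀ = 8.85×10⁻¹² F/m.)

18.9 pF

A = π(1.83/2 cm)² = 2.63×10⁻⁴ m².
Stacked slabs ⇒ two capacitors in series, each with the full plate area.
C₁ = κ₁ε₀A/d₁ = 1.00 × 8.85×10⁻¹² × 2.63×10⁻⁴ / 9.35×10⁻⁵ = 2.49×10⁻¹¹ F.
C₂ = κ₂ε₀A/d₂ = 1.92 × 8.85×10⁻¹² × 2.63×10⁻⁴ / 5.75×10⁻⁵ = 7.77×10⁻¹¹ F.
C = (1/C₁ + 1/C₂)⁻¹ = 1.89×10⁻¹¹ F.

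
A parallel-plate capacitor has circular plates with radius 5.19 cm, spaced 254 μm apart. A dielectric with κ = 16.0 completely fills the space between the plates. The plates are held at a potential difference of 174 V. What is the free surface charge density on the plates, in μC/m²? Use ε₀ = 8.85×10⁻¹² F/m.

A = π(5.19 cm)² = 8.46×10⁻³ m².
C = κε₀A/d = 16.0 × 8.85×10⁻¹² × 8.46×10⁻³ / 2.54×10⁻⁴ = 4.72×10⁻⁹ F.
σ = Q/A = CV/A = 4.72×10⁻⁹ × 174 / 8.46×10⁻³ = 9.70×10⁻⁵ C/m².

97.0 μC/m²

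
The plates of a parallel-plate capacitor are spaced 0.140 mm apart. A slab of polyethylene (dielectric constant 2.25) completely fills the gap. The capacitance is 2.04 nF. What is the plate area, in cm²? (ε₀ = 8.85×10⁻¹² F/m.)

143 cm²

A = Cd/(κε₀) = 2.04×10⁻⁹ × 1.40×10⁻⁴ / (2.25 × 8.85×10⁻¹²) = 1.43×10⁻² m².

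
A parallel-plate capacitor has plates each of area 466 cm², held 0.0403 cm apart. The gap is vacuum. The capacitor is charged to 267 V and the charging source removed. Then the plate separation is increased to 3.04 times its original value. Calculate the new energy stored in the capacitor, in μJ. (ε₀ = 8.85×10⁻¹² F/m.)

U ≈ 111 μJ

A = 466 cm² = 4.66×10⁻² m².
Initially C₁ = ε₀A/d = 8.85×10⁻¹² × 4.66×10⁻² / 4.03×10⁻⁴ = 1.02×10⁻⁹ F.
U₁ = 3.65×10⁻⁵ J.
Isolated ⇒ Q is held fixed. C₂ = 0.329 C₁ and U = Q²/(2C), so U₂/U₁ = C₁/C₂ = 3.04.
U₂ = 3.04 × 3.65×10⁻⁵ = 1.11×10⁻⁴ J.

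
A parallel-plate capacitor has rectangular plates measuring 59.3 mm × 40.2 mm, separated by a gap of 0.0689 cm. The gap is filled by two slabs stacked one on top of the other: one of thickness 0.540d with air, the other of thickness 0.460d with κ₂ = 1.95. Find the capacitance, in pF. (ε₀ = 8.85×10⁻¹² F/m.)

A = 59.3 × 40.2 mm² = 2.38×10⁻³ m².
Stacked slabs ⇒ two capacitors in series, each with the full plate area.
C₁ = κ₁ε₀A/d₁ = 1.00 × 8.85×10⁻¹² × 2.38×10⁻³ / 3.72×10⁻⁴ = 5.67×10⁻¹¹ F.
C₂ = κ₂ε₀A/d₂ = 1.95 × 8.85×10⁻¹² × 2.38×10⁻³ / 3.17×10⁻⁴ = 1.30×10⁻¹⁰ F.
C = (1/C₁ + 1/C₂)⁻¹ = 3.95×10⁻¹¹ F.

C ≈ 39.5 pF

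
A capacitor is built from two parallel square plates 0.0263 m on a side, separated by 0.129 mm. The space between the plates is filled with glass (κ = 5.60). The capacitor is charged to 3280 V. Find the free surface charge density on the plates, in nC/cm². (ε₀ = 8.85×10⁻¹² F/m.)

126 nC/cm²

A = (0.0263 m)² = 6.92×10⁻⁴ m².
C = κε₀A/d = 5.60 × 8.85×10⁻¹² × 6.92×10⁻⁴ / 1.29×10⁻⁴ = 2.66×10⁻¹⁰ F.
σ = Q/A = CV/A = 2.66×10⁻¹⁰ × 3280 / 6.92×10⁻⁴ = 1.26×10⁻³ C/m².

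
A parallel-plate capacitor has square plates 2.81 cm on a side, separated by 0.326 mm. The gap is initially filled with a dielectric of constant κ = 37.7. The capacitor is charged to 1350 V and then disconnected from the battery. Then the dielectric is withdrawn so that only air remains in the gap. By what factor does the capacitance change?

C = κε₀A/d scales with κ, so C₂/C₁ = 1/κ = 1/37.7 = 0.0265.

C₂/C₁ ≈ 0.0265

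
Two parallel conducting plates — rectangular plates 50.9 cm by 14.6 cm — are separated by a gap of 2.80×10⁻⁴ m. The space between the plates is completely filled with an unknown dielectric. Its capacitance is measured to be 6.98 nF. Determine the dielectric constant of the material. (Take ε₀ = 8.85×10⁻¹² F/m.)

2.97

A = 50.9 × 14.6 cm² = 7.43×10⁻² m².
κ = Cd/(ε₀A) = 6.98×10⁻⁹ × 2.80×10⁻⁴ / (8.85×10⁻¹² × 7.43×10⁻²) = 2.97.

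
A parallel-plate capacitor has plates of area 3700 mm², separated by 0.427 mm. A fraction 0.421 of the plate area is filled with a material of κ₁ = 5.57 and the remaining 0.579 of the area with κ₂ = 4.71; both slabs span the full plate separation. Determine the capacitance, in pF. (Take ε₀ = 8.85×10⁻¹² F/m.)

389 pF

A = 3700 mm² = 3.70×10⁻³ m².
Side-by-side slabs ⇒ two capacitors in parallel, each spanning the full gap.
C₁ = κ₁ε₀A₁/d = 5.57 × 8.85×10⁻¹² × 1.56×10⁻³ / 4.27×10⁻⁴ = 1.80×10⁻¹⁰ F.
C₂ = κ₂ε₀A₂/d = 4.71 × 8.85×10⁻¹² × 2.14×10⁻³ / 4.27×10⁻⁴ = 2.09×10⁻¹⁰ F.
C = C₁ + C₂ = 3.89×10⁻¹⁰ F.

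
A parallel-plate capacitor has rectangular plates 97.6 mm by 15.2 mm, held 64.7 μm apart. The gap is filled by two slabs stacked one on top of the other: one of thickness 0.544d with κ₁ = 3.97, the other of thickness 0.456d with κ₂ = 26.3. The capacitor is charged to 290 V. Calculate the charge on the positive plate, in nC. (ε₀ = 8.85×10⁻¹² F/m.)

A = 97.6 × 15.2 mm² = 1.48×10⁻³ m².
Stacked slabs ⇒ two capacitors in series, each with the full plate area.
C₁ = κ₁ε₀A/d₁ = 3.97 × 8.85×10⁻¹² × 1.48×10⁻³ / 3.52×10⁻⁵ = 1.48×10⁻⁹ F.
C₂ = κ₂ε₀A/d₂ = 26.3 × 8.85×10⁻¹² × 1.48×10⁻³ / 2.95×10⁻⁵ = 1.17×10⁻⁸ F.
C = (1/C₁ + 1/C₂)⁻¹ = 1.31×10⁻⁹ F.
Q = CV = 1.31×10⁻⁹ × 290 = 3.81×10⁻⁷ C.

381 nC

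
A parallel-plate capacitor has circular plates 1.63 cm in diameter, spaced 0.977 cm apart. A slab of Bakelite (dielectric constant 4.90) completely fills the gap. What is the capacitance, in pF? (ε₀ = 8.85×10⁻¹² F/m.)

A = π(1.63/2 cm)² = 2.09×10⁻⁴ m².
C = κε₀A/d = 4.90 × 8.85×10⁻¹² × 2.09×10⁻⁴ / 9.77×10⁻³ = 9.26×10⁻¹³ F.

C ≈ 0.926 pF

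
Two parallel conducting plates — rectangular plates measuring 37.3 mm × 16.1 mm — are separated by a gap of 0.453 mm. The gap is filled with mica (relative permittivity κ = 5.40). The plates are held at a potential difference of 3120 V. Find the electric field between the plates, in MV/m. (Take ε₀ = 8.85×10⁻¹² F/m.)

6.89 MV/m

E = V/d = 3120 / 4.53×10⁻⁴ = 6.89×10⁶ V/m.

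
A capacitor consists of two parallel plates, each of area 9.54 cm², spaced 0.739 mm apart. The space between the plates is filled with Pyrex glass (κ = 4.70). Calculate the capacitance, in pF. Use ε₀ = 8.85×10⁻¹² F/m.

C ≈ 53.7 pF

A = 9.54 cm² = 9.54×10⁻⁴ m².
C = κε₀A/d = 4.70 × 8.85×10⁻¹² × 9.54×10⁻⁴ / 7.39×10⁻⁴ = 5.37×10⁻¹¹ F.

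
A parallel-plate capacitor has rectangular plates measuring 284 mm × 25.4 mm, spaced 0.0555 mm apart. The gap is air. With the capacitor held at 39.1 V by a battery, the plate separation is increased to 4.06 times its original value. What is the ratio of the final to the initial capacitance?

C = ε₀A/d scales as 1/d, so C₂/C₁ = d₁/d₂ = 1/4.06 = 0.246.

C₂/C₁ ≈ 0.246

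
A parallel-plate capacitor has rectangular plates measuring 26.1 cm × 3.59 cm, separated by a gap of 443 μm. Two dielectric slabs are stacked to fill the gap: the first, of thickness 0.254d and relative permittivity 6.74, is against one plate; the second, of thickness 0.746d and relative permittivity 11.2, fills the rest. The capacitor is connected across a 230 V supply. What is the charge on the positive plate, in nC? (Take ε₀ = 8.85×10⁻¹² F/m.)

Q ≈ 413 nC

A = 26.1 × 3.59 cm² = 9.37×10⁻³ m².
Stacked slabs ⇒ two capacitors in series, each with the full plate area.
C₁ = κ₁ε₀A/d₁ = 6.74 × 8.85×10⁻¹² × 9.37×10⁻³ / 1.13×10⁻⁴ = 4.97×10⁻⁹ F.
C₂ = κ₂ε₀A/d₂ = 11.2 × 8.85×10⁻¹² × 9.37×10⁻³ / 3.30×10⁻⁴ = 2.81×10⁻⁹ F.
C = (1/C₁ + 1/C₂)⁻¹ = 1.79×10⁻⁹ F.
Q = CV = 1.79×10⁻⁹ × 230 = 4.13×10⁻⁷ C.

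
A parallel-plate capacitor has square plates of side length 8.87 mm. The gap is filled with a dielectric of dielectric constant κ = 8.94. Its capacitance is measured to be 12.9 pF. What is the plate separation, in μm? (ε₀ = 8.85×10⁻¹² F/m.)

A = (8.87 mm)² = 7.87×10⁻⁵ m².
d = κε₀A/C = 8.94 × 8.85×10⁻¹² × 7.87×10⁻⁵ / 1.29×10⁻¹¹ = 4.83×10⁻⁴ m.

483 μm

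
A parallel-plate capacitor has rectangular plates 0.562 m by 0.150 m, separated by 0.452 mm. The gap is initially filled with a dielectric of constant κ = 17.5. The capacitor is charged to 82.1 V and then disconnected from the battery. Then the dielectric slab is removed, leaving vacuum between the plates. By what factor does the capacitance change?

C = κε₀A/d scales with κ, so C₂/C₁ = 1/κ = 1/17.5 = 0.0571.

C₂/C₁ ≈ 0.0571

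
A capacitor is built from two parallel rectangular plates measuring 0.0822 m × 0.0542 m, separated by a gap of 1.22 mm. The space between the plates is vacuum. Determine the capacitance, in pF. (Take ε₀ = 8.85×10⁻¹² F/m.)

C ≈ 32.3 pF

A = 0.0822 × 0.0542 m² = 4.46×10⁻³ m².
C = ε₀A/d = 8.85×10⁻¹² × 4.46×10⁻³ / 1.22×10⁻³ = 3.23×10⁻¹¹ F.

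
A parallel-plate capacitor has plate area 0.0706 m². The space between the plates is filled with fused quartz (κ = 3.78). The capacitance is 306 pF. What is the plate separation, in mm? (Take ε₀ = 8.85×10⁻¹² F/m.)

7.72 mm

d = κε₀A/C = 3.78 × 8.85×10⁻¹² × 7.06×10⁻² / 3.06×10⁻¹⁰ = 7.72×10⁻³ m.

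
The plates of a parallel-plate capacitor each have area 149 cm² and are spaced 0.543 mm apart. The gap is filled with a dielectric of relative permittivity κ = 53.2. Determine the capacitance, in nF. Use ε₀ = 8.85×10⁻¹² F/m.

12.9 nF

A = 149 cm² = 1.49×10⁻² m².
C = κε₀A/d = 53.2 × 8.85×10⁻¹² × 1.49×10⁻² / 5.43×10⁻⁴ = 1.29×10⁻⁸ F.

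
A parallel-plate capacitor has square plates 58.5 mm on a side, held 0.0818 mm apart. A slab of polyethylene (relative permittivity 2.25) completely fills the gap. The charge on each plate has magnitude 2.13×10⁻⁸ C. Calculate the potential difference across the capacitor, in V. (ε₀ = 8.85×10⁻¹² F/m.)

25.6 V

A = (58.5 mm)² = 3.42×10⁻³ m².
C = κε₀A/d = 2.25 × 8.85×10⁻¹² × 3.42×10⁻³ / 8.18×10⁻⁵ = 8.33×10⁻¹⁰ F.
V = Q/C = 2.13×10⁻⁸ / 8.33×10⁻¹⁰ = 25.6 V.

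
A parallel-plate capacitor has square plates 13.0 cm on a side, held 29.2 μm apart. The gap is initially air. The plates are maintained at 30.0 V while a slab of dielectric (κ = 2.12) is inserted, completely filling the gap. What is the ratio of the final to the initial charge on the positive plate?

Q₂/Q₁ ≈ 2.12

Battery connected ⇒ V is held fixed.
C₂ = 2.12 C₁ and Q = CV, so Q₂/Q₁ = C₂/C₁ = 2.12.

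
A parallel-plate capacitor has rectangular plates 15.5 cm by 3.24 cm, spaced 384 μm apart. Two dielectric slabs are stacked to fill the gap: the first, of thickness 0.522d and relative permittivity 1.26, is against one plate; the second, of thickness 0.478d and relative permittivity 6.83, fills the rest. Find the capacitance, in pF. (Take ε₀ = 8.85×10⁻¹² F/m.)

A = 15.5 × 3.24 cm² = 5.02×10⁻³ m².
Stacked slabs ⇒ two capacitors in series, each with the full plate area.
C₁ = κ₁ε₀A/d₁ = 1.26 × 8.85×10⁻¹² × 5.02×10⁻³ / 2.00×10⁻⁴ = 2.79×10⁻¹⁰ F.
C₂ = κ₂ε₀A/d₂ = 6.83 × 8.85×10⁻¹² × 5.02×10⁻³ / 1.84×10⁻⁴ = 1.65×10⁻⁹ F.
C = (1/C₁ + 1/C₂)⁻¹ = 2.39×10⁻¹⁰ F.

239 pF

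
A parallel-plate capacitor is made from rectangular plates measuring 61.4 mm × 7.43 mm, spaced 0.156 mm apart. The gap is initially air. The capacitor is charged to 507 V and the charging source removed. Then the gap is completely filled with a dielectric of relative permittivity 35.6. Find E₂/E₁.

E₂/E₁ ≈ 0.0281

Isolated ⇒ Q is held fixed.
V₂ = Q/C₂ = V₁/35.6; E = V/d, so E₂/E₁ = (V₂/V₁)(d₁/d₂) = 0.0281.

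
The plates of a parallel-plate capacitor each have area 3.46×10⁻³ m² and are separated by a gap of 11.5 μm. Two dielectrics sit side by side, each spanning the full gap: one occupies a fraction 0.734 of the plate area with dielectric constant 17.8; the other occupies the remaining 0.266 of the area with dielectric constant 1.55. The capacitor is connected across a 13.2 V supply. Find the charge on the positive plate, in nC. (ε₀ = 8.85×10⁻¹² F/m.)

474 nC

Side-by-side slabs ⇒ two capacitors in parallel, each spanning the full gap.
C₁ = κ₁ε₀A₁/d = 17.8 × 8.85×10⁻¹² × 2.54×10⁻³ / 1.15×10⁻⁵ = 3.48×10⁻⁸ F.
C₂ = κ₂ε₀A₂/d = 1.55 × 8.85×10⁻¹² × 9.20×10⁻⁴ / 1.15×10⁻⁵ = 1.10×10⁻⁹ F.
C = C₁ + C₂ = 3.59×10⁻⁸ F.
Q = CV = 3.59×10⁻⁸ × 13.2 = 4.74×10⁻⁷ C.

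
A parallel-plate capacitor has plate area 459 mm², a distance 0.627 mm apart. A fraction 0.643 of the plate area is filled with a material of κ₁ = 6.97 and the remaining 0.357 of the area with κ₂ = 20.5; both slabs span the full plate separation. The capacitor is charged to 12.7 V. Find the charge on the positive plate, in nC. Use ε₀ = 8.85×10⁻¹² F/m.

A = 459 mm² = 4.59×10⁻⁴ m².
Side-by-side slabs ⇒ two capacitors in parallel, each spanning the full gap.
C₁ = κ₁ε₀A₁/d = 6.97 × 8.85×10⁻¹² × 2.95×10⁻⁴ / 6.27×10⁻⁴ = 2.90×10⁻¹¹ F.
C₂ = κ₂ε₀A₂/d = 20.5 × 8.85×10⁻¹² × 1.64×10⁻⁴ / 6.27×10⁻⁴ = 4.74×10⁻¹¹ F.
C = C₁ + C₂ = 7.65×10⁻¹¹ F.
Q = CV = 7.65×10⁻¹¹ × 12.7 = 9.71×10⁻¹⁰ C.

Q ≈ 0.971 nC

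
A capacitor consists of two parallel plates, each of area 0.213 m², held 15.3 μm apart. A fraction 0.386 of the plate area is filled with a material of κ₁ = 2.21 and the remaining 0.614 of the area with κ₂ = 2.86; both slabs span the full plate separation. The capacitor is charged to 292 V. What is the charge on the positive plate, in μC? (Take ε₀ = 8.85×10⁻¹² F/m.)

Side-by-side slabs ⇒ two capacitors in parallel, each spanning the full gap.
C₁ = κ₁ε₀A₁/d = 2.21 × 8.85×10⁻¹² × 8.22×10⁻² / 1.53×10⁻⁵ = 1.05×10⁻⁷ F.
C₂ = κ₂ε₀A₂/d = 2.86 × 8.85×10⁻¹² × 0.131 / 1.53×10⁻⁵ = 2.16×10⁻⁷ F.
C = C₁ + C₂ = 3.21×10⁻⁷ F.
Q = CV = 3.21×10⁻⁷ × 292 = 9.39×10⁻⁵ C.

Q ≈ 93.9 μC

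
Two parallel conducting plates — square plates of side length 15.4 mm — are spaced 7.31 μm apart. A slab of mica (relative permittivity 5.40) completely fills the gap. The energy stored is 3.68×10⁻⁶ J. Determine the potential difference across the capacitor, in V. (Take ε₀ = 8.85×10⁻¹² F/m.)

V ≈ 68.9 V

A = (15.4 mm)² = 2.37×10⁻⁴ m².
C = κε₀A/d = 5.40 × 8.85×10⁻¹² × 2.37×10⁻⁴ / 7.31×10⁻⁶ = 1.55×10⁻⁹ F.
V = √(2U/C) = √(2 × 3.68×10⁻⁶ / 1.55×10⁻⁹) = 68.9 V.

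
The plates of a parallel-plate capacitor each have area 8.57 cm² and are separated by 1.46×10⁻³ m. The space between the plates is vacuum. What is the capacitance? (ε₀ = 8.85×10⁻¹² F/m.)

C ≈ 5.19 pF

A = 8.57 cm² = 8.57×10⁻⁴ m².
C = ε₀A/d = 8.85×10⁻¹² × 8.57×10⁻⁴ / 1.46×10⁻³ = 5.19×10⁻¹² F.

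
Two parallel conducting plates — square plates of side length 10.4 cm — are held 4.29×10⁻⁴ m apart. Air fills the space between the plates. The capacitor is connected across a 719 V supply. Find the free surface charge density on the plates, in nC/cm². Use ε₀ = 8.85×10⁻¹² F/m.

A = (10.4 cm)² = 1.08×10⁻² m².
C = ε₀A/d = 8.85×10⁻¹² × 1.08×10⁻² / 4.29×10⁻⁴ = 2.23×10⁻¹⁰ F.
σ = Q/A = CV/A = 2.23×10⁻¹⁰ × 719 / 1.08×10⁻² = 1.48×10⁻⁵ C/m².

1.48 nC/cm²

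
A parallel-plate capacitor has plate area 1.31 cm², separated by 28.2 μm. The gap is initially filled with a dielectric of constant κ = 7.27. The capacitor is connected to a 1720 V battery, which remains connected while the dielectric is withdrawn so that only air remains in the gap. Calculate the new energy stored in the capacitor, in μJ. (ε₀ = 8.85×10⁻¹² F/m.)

A = 1.31 cm² = 1.31×10⁻⁴ m².
Initially C₁ = κε₀A/d = 7.27 × 8.85×10⁻¹² × 1.31×10⁻⁴ / 2.82×10⁻⁵ = 2.99×10⁻¹⁰ F.
U₁ = 4.42×10⁻⁴ J.
Battery connected ⇒ V is held fixed. C₂ = 0.138 C₁ and U = ½CV², so U₂/U₁ = C₂/C₁ = 0.138.
U₂ = 0.138 × 4.42×10⁻⁴ = 6.08×10⁻⁵ J.

U ≈ 60.8 μJ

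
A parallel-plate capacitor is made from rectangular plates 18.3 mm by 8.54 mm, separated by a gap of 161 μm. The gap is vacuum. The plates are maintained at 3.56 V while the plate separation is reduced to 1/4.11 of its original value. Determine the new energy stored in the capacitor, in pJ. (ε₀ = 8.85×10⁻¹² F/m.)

U ≈ 224 pJ

A = 18.3 × 8.54 mm² = 1.56×10⁻⁴ m².
Initially C₁ = ε₀A/d = 8.85×10⁻¹² × 1.56×10⁻⁴ / 1.61×10⁻⁴ = 8.59×10⁻¹² F.
U₁ = 5.44×10⁻¹¹ J.
Battery connected ⇒ V is held fixed. C₂ = 4.11 C₁ and U = ½CV², so U₂/U₁ = C₂/C₁ = 4.11.
U₂ = 4.11 × 5.44×10⁻¹¹ = 2.24×10⁻¹⁰ J.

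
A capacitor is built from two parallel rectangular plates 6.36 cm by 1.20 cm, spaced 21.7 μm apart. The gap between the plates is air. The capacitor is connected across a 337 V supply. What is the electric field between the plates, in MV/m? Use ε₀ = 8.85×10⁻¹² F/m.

E = V/d = 337 / 2.17×10⁻⁵ = 1.55×10⁷ V/m.

15.5 MV/m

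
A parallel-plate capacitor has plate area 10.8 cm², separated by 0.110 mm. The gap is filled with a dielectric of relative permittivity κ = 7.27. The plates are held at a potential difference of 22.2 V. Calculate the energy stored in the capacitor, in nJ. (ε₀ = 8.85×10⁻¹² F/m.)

U ≈ 156 nJ

A = 10.8 cm² = 1.08×10⁻³ m².
C = κε₀A/d = 7.27 × 8.85×10⁻¹² × 1.08×10⁻³ / 1.10×10⁻⁴ = 6.32×10⁻¹⁰ F.
U = ½CV² = ½ × 6.32×10⁻¹⁰ × (22.2)² = 1.56×10⁻⁷ J.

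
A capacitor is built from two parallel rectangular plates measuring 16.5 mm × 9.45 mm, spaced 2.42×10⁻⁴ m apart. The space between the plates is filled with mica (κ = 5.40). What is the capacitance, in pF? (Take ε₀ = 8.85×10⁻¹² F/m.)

30.8 pF

A = 16.5 × 9.45 mm² = 1.56×10⁻⁴ m².
C = κε₀A/d = 5.40 × 8.85×10⁻¹² × 1.56×10⁻⁴ / 2.42×10⁻⁴ = 3.08×10⁻¹¹ F.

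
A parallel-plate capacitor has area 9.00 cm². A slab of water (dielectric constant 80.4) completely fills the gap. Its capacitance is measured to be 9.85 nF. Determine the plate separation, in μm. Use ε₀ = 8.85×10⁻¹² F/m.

A = 9.00 cm² = 9.00×10⁻⁴ m².
d = κε₀A/C = 80.4 × 8.85×10⁻¹² × 9.00×10⁻⁴ / 9.85×10⁻⁹ = 6.50×10⁻⁵ m.

d ≈ 65.0 μm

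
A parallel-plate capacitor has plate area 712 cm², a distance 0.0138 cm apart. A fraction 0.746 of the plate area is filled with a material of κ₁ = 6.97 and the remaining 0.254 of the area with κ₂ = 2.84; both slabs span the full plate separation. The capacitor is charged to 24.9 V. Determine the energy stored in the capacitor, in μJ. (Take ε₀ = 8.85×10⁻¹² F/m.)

A = 712 cm² = 7.12×10⁻² m².
Side-by-side slabs ⇒ two capacitors in parallel, each spanning the full gap.
C₁ = κ₁ε₀A₁/d = 6.97 × 8.85×10⁻¹² × 5.31×10⁻² / 1.38×10⁻⁴ = 2.37×10⁻⁸ F.
C₂ = κ₂ε₀A₂/d = 2.84 × 8.85×10⁻¹² × 1.81×10⁻² / 1.38×10⁻⁴ = 3.29×10⁻⁹ F.
C = C₁ + C₂ = 2.70×10⁻⁸ F.
U = ½CV² = ½ × 2.70×10⁻⁸ × (24.9)² = 8.38×10⁻⁶ J.

8.38 μJ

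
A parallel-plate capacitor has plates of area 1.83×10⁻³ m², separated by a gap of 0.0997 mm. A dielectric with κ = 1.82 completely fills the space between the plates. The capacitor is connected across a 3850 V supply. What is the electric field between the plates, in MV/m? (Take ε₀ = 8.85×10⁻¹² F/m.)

E ≈ 38.6 MV/m

E = V/d = 3850 / 9.97×10⁻⁵ = 3.86×10⁷ V/m.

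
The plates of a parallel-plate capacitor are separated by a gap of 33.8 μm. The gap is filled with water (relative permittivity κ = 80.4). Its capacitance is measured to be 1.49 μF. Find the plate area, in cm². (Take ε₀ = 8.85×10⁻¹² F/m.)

A = Cd/(κε₀) = 1.49×10⁻⁶ × 3.38×10⁻⁵ / (80.4 × 8.85×10⁻¹²) = 7.08×10⁻² m².

A ≈ 708 cm²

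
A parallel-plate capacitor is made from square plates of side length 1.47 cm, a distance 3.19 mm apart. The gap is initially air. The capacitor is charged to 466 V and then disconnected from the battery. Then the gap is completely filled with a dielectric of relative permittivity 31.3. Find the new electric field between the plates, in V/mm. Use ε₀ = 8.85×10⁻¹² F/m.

A = (1.47 cm)² = 2.16×10⁻⁴ m².
Initially C₁ = ε₀A/d = 8.85×10⁻¹² × 2.16×10⁻⁴ / 3.19×10⁻³ = 5.99×10⁻¹³ F.
E₁ = 1.46×10⁵ V/m.
Isolated ⇒ Q is held fixed. V₂ = Q/C₂ = V₁/31.3; E = V/d, so E₂/E₁ = (V₂/V₁)(d₁/d₂) = 0.0319.
E₂ = 0.0319 × 1.46×10⁵ = 4.67×10³ V/m.

E ≈ 4.67 V/mm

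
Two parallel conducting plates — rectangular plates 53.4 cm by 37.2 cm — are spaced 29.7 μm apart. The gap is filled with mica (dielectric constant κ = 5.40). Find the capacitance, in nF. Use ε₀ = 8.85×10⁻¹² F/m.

320 nF

A = 53.4 × 37.2 cm² = 0.199 m².
C = κε₀A/d = 5.40 × 8.85×10⁻¹² × 0.199 / 2.97×10⁻⁵ = 3.20×10⁻⁷ F.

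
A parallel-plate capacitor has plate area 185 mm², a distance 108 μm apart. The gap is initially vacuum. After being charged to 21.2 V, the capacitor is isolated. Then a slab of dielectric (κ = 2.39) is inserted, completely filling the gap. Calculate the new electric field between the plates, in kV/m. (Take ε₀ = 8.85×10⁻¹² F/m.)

82.1 kV/m

A = 185 mm² = 1.85×10⁻⁴ m².
Initially C₁ = ε₀A/d = 8.85×10⁻¹² × 1.85×10⁻⁴ / 1.08×10⁻⁴ = 1.52×10⁻¹¹ F.
E₁ = 1.96×10⁵ V/m.
Isolated ⇒ Q is held fixed. V₂ = Q/C₂ = V₁/2.39; E = V/d, so E₂/E₁ = (V₂/V₁)(d₁/d₂) = 0.418.
E₂ = 0.418 × 1.96×10⁵ = 8.21×10⁴ V/m.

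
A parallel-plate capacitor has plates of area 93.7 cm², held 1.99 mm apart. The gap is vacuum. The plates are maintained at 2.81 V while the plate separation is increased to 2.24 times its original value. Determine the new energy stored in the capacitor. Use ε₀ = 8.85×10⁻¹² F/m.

A = 93.7 cm² = 9.37×10⁻³ m².
Initially C₁ = ε₀A/d = 8.85×10⁻¹² × 9.37×10⁻³ / 1.99×10⁻³ = 4.17×10⁻¹¹ F.
U₁ = 1.65×10⁻¹⁰ J.
Battery connected ⇒ V is held fixed. C₂ = 0.446 C₁ and U = ½CV², so U₂/U₁ = C₂/C₁ = 0.446.
U₂ = 0.446 × 1.65×10⁻¹⁰ = 7.34×10⁻¹¹ J.

73.4 pJ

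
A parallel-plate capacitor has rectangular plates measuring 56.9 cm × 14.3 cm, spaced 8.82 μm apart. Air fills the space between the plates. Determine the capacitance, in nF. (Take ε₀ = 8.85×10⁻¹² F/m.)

A = 56.9 × 14.3 cm² = 8.14×10⁻² m².
C = ε₀A/d = 8.85×10⁻¹² × 8.14×10⁻² / 8.82×10⁻⁶ = 8.16×10⁻⁸ F.

81.6 nF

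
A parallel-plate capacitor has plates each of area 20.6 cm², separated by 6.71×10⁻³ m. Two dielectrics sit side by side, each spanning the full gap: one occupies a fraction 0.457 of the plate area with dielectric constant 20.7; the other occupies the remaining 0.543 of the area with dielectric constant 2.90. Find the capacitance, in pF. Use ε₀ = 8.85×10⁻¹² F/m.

C ≈ 30.0 pF

A = 20.6 cm² = 2.06×10⁻³ m².
Side-by-side slabs ⇒ two capacitors in parallel, each spanning the full gap.
C₁ = κ₁ε₀A₁/d = 20.7 × 8.85×10⁻¹² × 9.41×10⁻⁴ / 6.71×10⁻³ = 2.57×10⁻¹¹ F.
C₂ = κ₂ε₀A₂/d = 2.90 × 8.85×10⁻¹² × 1.12×10⁻³ / 6.71×10⁻³ = 4.28×10⁻¹² F.
C = C₁ + C₂ = 3.00×10⁻¹¹ F.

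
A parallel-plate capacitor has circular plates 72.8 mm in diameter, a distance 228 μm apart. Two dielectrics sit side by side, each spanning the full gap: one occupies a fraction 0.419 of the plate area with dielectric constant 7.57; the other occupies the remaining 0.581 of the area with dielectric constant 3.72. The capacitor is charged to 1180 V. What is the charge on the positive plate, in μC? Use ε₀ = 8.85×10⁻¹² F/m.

1.02 μC

A = π(72.8/2 mm)² = 4.16×10⁻³ m².
Side-by-side slabs ⇒ two capacitors in parallel, each spanning the full gap.
C₁ = κ₁ε₀A₁/d = 7.57 × 8.85×10⁻¹² × 1.74×10⁻³ / 2.28×10⁻⁴ = 5.12×10⁻¹⁰ F.
C₂ = κ₂ε₀A₂/d = 3.72 × 8.85×10⁻¹² × 2.42×10⁻³ / 2.28×10⁻⁴ = 3.49×10⁻¹⁰ F.
C = C₁ + C₂ = 8.62×10⁻¹⁰ F.
Q = CV = 8.62×10⁻¹⁰ × 1180 = 1.02×10⁻⁶ C.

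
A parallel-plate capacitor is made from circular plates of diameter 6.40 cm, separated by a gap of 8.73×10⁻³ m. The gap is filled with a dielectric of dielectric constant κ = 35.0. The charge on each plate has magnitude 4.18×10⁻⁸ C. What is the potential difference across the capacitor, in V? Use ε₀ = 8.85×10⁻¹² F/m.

A = π(6.40/2 cm)² = 3.22×10⁻³ m².
C = κε₀A/d = 35.0 × 8.85×10⁻¹² × 3.22×10⁻³ / 8.73×10⁻³ = 1.14×10⁻¹⁰ F.
V = Q/C = 4.18×10⁻⁸ / 1.14×10⁻¹⁰ = 3.66×10² V.

366 V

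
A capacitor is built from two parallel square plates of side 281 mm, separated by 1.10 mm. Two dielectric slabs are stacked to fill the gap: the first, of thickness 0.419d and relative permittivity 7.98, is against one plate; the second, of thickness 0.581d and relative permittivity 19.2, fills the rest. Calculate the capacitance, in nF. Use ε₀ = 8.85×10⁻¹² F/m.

A = (281 mm)² = 7.90×10⁻² m².
Stacked slabs ⇒ two capacitors in series, each with the full plate area.
C₁ = κ₁ε₀A/d₁ = 7.98 × 8.85×10⁻¹² × 7.90×10⁻² / 4.61×10⁻⁴ = 1.21×10⁻⁸ F.
C₂ = κ₂ε₀A/d₂ = 19.2 × 8.85×10⁻¹² × 7.90×10⁻² / 6.39×10⁻⁴ = 2.10×10⁻⁸ F.
C = (1/C₁ + 1/C₂)⁻¹ = 7.68×10⁻⁹ F.

C ≈ 7.68 nF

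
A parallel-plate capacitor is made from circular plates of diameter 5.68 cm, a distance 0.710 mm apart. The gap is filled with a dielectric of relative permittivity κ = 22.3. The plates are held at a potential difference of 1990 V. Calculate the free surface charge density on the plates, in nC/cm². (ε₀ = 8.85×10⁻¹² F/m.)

A = π(5.68/2 cm)² = 2.53×10⁻³ m².
C = κε₀A/d = 22.3 × 8.85×10⁻¹² × 2.53×10⁻³ / 7.10×10⁻⁴ = 7.04×10⁻¹⁰ F.
σ = Q/A = CV/A = 7.04×10⁻¹⁰ × 1990 / 2.53×10⁻³ = 5.53×10⁻⁴ C/m².

55.3 nC/cm²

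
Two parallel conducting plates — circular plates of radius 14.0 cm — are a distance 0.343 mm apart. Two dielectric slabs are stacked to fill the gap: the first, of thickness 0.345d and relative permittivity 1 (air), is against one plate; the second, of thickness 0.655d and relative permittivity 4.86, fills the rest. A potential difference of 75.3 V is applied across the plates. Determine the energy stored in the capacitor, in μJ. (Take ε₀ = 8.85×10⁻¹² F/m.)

A = π(14.0 cm)² = 6.16×10⁻² m².
Stacked slabs ⇒ two capacitors in series, each with the full plate area.
C₁ = κ₁ε₀A/d₁ = 1.00 × 8.85×10⁻¹² × 6.16×10⁻² / 1.18×10⁻⁴ = 4.61×10⁻⁹ F.
C₂ = κ₂ε₀A/d₂ = 4.86 × 8.85×10⁻¹² × 6.16×10⁻² / 2.25×10⁻⁴ = 1.18×10⁻⁸ F.
C = (1/C₁ + 1/C₂)⁻¹ = 3.31×10⁻⁹ F.
U = ½CV² = ½ × 3.31×10⁻⁹ × (75.3)² = 9.39×10⁻⁶ J.

U ≈ 9.39 μJ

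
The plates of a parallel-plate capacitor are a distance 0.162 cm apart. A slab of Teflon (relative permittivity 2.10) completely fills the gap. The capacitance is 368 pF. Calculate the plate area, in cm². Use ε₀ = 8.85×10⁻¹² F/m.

A ≈ 321 cm²

A = Cd/(κε₀) = 3.68×10⁻¹⁰ × 1.62×10⁻³ / (2.10 × 8.85×10⁻¹²) = 3.21×10⁻² m².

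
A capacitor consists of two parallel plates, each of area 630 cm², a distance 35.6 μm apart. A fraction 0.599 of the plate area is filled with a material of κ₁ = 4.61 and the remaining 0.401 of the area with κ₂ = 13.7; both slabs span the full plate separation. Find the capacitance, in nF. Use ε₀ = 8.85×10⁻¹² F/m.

C ≈ 129 nF

A = 630 cm² = 6.30×10⁻² m².
Side-by-side slabs ⇒ two capacitors in parallel, each spanning the full gap.
C₁ = κ₁ε₀A₁/d = 4.61 × 8.85×10⁻¹² × 3.77×10⁻² / 3.56×10⁻⁵ = 4.32×10⁻⁸ F.
C₂ = κ₂ε₀A₂/d = 13.7 × 8.85×10⁻¹² × 2.53×10⁻² / 3.56×10⁻⁵ = 8.60×10⁻⁸ F.
C = C₁ + C₂ = 1.29×10⁻⁷ F.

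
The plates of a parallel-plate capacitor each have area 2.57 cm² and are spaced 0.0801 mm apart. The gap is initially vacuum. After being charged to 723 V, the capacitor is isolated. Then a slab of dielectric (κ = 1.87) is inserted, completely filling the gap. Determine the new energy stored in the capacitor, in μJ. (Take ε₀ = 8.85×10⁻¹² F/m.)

A = 2.57 cm² = 2.57×10⁻⁴ m².
Initially C₁ = ε₀A/d = 8.85×10⁻¹² × 2.57×10⁻⁴ / 8.01×10⁻⁵ = 2.84×10⁻¹¹ F.
U₁ = 7.42×10⁻⁶ J.
Isolated ⇒ Q is held fixed. C₂ = 1.87 C₁ and U = Q²/(2C), so U₂/U₁ = C₁/C₂ = 0.535.
U₂ = 0.535 × 7.42×10⁻⁶ = 3.97×10⁻⁶ J.

U ≈ 3.97 μJ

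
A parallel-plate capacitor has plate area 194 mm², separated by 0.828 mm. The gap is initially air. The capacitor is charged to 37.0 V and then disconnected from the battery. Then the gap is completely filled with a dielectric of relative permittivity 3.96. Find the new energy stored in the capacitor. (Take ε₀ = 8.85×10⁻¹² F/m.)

U ≈ 358 pJ

A = 194 mm² = 1.94×10⁻⁴ m².
Initially C₁ = ε₀A/d = 8.85×10⁻¹² × 1.94×10⁻⁴ / 8.28×10⁻⁴ = 2.07×10⁻¹² F.
U₁ = 1.42×10⁻⁹ J.
Isolated ⇒ Q is held fixed. C₂ = 3.96 C₁ and U = Q²/(2C), so U₂/U₁ = C₁/C₂ = 0.253.
U₂ = 0.253 × 1.42×10⁻⁹ = 3.58×10⁻¹⁰ J.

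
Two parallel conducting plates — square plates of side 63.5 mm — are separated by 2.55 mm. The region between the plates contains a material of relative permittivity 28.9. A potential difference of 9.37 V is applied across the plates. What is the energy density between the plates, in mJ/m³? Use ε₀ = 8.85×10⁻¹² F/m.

E = V/d = 9.37 / 2.55×10⁻³ = 3.67×10³ V/m.
u = ½κε₀E² = ½ × 28.9 × 8.85×10⁻¹² × (3.67×10³)² = 1.73×10⁻³ J/m³.

u ≈ 1.73 mJ/m³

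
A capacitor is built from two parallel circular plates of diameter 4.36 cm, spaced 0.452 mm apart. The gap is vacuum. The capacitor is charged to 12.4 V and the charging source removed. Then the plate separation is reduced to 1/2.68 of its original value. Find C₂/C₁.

C = ε₀A/d scales as 1/d, so C₂/C₁ = d₁/d₂ = 2.68.

2.68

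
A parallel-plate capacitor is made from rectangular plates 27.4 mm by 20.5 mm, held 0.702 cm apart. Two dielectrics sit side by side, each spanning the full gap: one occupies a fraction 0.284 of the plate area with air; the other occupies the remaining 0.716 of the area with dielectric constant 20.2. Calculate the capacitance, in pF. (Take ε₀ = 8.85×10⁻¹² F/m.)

C ≈ 10.4 pF

A = 27.4 × 20.5 mm² = 5.62×10⁻⁴ m².
Side-by-side slabs ⇒ two capacitors in parallel, each spanning the full gap.
C₁ = κ₁ε₀A₁/d = 1.00 × 8.85×10⁻¹² × 1.60×10⁻⁴ / 7.02×10⁻³ = 2.01×10⁻¹³ F.
C₂ = κ₂ε₀A₂/d = 20.2 × 8.85×10⁻¹² × 4.02×10⁻⁴ / 7.02×10⁻³ = 1.02×10⁻¹¹ F.
C = C₁ + C₂ = 1.04×10⁻¹¹ F.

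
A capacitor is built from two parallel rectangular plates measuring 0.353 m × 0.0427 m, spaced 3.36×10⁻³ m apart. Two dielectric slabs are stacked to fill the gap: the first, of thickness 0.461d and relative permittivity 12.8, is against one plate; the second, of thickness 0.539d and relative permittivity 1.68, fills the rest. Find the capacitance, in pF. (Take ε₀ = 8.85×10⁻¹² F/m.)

C ≈ 111 pF

A = 0.353 × 0.0427 m² = 1.51×10⁻² m².
Stacked slabs ⇒ two capacitors in series, each with the full plate area.
C₁ = κ₁ε₀A/d₁ = 12.8 × 8.85×10⁻¹² × 1.51×10⁻² / 1.55×10⁻³ = 1.10×10⁻⁹ F.
C₂ = κ₂ε₀A/d₂ = 1.68 × 8.85×10⁻¹² × 1.51×10⁻² / 1.81×10⁻³ = 1.24×10⁻¹⁰ F.
C = (1/C₁ + 1/C₂)⁻¹ = 1.11×10⁻¹⁰ F.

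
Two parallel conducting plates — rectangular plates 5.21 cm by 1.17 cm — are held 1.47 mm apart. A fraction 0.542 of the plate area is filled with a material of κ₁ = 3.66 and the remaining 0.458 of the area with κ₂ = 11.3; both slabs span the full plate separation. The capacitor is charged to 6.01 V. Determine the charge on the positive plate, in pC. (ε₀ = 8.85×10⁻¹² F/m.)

Q ≈ 158 pC

A = 5.21 × 1.17 cm² = 6.10×10⁻⁴ m².
Side-by-side slabs ⇒ two capacitors in parallel, each spanning the full gap.
C₁ = κ₁ε₀A₁/d = 3.66 × 8.85×10⁻¹² × 3.30×10⁻⁴ / 1.47×10⁻³ = 7.28×10⁻¹² F.
C₂ = κ₂ε₀A₂/d = 11.3 × 8.85×10⁻¹² × 2.79×10⁻⁴ / 1.47×10⁻³ = 1.90×10⁻¹¹ F.
C = C₁ + C₂ = 2.63×10⁻¹¹ F.
Q = CV = 2.63×10⁻¹¹ × 6.01 = 1.58×10⁻¹⁰ C.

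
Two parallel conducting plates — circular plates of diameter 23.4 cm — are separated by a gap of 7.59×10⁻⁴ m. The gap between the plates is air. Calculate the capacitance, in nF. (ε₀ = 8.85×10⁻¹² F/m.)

A = π(23.4/2 cm)² = 4.30×10⁻² m².
C = ε₀A/d = 8.85×10⁻¹² × 4.30×10⁻² / 7.59×10⁻⁴ = 5.01×10⁻¹⁰ F.

C ≈ 0.501 nF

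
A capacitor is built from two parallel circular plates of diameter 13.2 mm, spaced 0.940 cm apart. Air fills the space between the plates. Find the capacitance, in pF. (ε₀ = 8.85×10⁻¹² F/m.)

A = π(13.2/2 mm)² = 1.37×10⁻⁴ m².
C = ε₀A/d = 8.85×10⁻¹² × 1.37×10⁻⁴ / 9.40×10⁻³ = 1.29×10⁻¹³ F.

C ≈ 0.129 pF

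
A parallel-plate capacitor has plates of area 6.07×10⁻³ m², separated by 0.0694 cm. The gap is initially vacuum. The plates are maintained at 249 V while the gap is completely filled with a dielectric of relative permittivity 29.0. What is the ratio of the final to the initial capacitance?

29.0

C = κε₀A/d scales with κ, so C₂/C₁ = κ = 29.0.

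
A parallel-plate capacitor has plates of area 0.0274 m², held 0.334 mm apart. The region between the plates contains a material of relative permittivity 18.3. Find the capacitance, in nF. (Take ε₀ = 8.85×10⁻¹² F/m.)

13.3 nF

C = κε₀A/d = 18.3 × 8.85×10⁻¹² × 2.74×10⁻² / 3.34×10⁻⁴ = 1.33×10⁻⁸ F.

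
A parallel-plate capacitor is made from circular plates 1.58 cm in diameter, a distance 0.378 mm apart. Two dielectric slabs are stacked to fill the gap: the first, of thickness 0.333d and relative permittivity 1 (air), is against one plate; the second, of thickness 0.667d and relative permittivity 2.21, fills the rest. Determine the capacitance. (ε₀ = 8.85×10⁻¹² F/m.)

C ≈ 7.23 pF

A = π(1.58/2 cm)² = 1.96×10⁻⁴ m².
Stacked slabs ⇒ two capacitors in series, each with the full plate area.
C₁ = κ₁ε₀A/d₁ = 1.00 × 8.85×10⁻¹² × 1.96×10⁻⁴ / 1.26×10⁻⁴ = 1.38×10⁻¹¹ F.
C₂ = κ₂ε₀A/d₂ = 2.21 × 8.85×10⁻¹² × 1.96×10⁻⁴ / 2.52×10⁻⁴ = 1.52×10⁻¹¹ F.
C = (1/C₁ + 1/C₂)⁻¹ = 7.23×10⁻¹² F.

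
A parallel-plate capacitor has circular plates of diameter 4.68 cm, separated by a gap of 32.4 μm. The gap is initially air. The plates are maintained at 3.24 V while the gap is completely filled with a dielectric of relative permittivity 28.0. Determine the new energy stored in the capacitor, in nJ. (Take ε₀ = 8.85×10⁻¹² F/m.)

69.1 nJ

A = π(4.68/2 cm)² = 1.72×10⁻³ m².
Initially C₁ = ε₀A/d = 8.85×10⁻¹² × 1.72×10⁻³ / 3.24×10⁻⁵ = 4.70×10⁻¹⁰ F.
U₁ = 2.47×10⁻⁹ J.
Battery connected ⇒ V is held fixed. C₂ = 28.0 C₁ and U = ½CV², so U₂/U₁ = C₂/C₁ = 28.0.
U₂ = 28.0 × 2.47×10⁻⁹ = 6.91×10⁻⁸ J.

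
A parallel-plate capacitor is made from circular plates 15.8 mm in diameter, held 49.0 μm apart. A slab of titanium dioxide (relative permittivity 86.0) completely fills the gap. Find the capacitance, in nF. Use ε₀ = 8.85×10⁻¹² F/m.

A = π(15.8/2 mm)² = 1.96×10⁻⁴ m².
C = κε₀A/d = 86.0 × 8.85×10⁻¹² × 1.96×10⁻⁴ / 4.90×10⁻⁵ = 3.05×10⁻⁹ F.

3.05 nF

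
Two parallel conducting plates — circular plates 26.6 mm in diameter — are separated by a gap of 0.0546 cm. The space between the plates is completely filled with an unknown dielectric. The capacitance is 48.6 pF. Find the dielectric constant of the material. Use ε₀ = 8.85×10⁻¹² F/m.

A = π(26.6/2 mm)² = 5.56×10⁻⁴ m².
κ = Cd/(ε₀A) = 4.86×10⁻¹¹ × 5.46×10⁻⁴ / (8.85×10⁻¹² × 5.56×10⁻⁴) = 5.40.

κ ≈ 5.40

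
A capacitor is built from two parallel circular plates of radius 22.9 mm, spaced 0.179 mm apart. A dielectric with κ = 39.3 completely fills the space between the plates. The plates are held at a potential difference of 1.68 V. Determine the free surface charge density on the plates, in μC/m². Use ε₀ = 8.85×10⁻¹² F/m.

3.26 μC/m²

A = π(22.9 mm)² = 1.65×10⁻³ m².
C = κε₀A/d = 39.3 × 8.85×10⁻¹² × 1.65×10⁻³ / 1.79×10⁻⁴ = 3.20×10⁻⁹ F.
σ = Q/A = CV/A = 3.20×10⁻⁹ × 1.68 / 1.65×10⁻³ = 3.26×10⁻⁶ C/m².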